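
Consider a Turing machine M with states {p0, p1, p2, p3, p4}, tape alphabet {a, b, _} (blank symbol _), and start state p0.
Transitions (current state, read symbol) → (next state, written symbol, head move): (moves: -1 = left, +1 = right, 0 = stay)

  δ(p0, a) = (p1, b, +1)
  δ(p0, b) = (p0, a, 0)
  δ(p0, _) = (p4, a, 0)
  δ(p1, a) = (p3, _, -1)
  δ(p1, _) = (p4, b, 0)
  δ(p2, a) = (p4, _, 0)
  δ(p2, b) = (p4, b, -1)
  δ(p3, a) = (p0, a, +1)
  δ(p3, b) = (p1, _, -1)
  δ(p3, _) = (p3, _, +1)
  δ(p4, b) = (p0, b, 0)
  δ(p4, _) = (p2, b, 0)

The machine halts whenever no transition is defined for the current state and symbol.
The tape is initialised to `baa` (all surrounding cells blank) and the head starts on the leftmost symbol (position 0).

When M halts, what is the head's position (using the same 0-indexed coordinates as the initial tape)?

p0 | _[b]aa   read b → write a, move 0, go to p0
p0 | _[a]aa   read a → write b, move +1, go to p1
p1 | _b[a]a   read a → write _, move -1, go to p3
p3 | _[b]_a   read b → write _, move -1, go to p1
p1 | [_]__a   read _ → write b, move 0, go to p4
p4 | [b]__a   read b → write b, move 0, go to p0
p0 | [b]__a   read b → write a, move 0, go to p0
p0 | [a]__a   read a → write b, move +1, go to p1
p1 | b[_]_a   read _ → write b, move 0, go to p4
p4 | b[b]_a   read b → write b, move 0, go to p0
p0 | b[b]_a   read b → write a, move 0, go to p0
p0 | b[a]_a   read a → write b, move +1, go to p1
p1 | bb[_]a   read _ → write b, move 0, go to p4
p4 | bb[b]a   read b → write b, move 0, go to p0
p0 | bb[b]a   read b → write a, move 0, go to p0
p0 | bb[a]a   read a → write b, move +1, go to p1
p1 | bbb[a]   read a → write _, move -1, go to p3
p3 | bb[b]_   read b → write _, move -1, go to p1
p1 | b[b]__
At halt the head is at cell 0.

0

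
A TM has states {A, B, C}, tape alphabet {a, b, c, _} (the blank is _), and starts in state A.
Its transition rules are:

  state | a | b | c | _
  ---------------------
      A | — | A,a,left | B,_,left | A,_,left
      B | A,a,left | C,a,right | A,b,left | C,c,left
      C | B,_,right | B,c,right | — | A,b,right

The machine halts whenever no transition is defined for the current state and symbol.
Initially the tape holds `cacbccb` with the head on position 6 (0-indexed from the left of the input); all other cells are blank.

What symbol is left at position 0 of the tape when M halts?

_

state=A head=6 tape=__cacbcc[b]   (A,b)→(A,a,left)
state=A head=5 tape=__cacbc[c]a   (A,c)→(B,_,left)
state=B head=4 tape=__cacb[c]_a   (B,c)→(A,b,left)
state=A head=3 tape=__cac[b]b_a   (A,b)→(A,a,left)
state=A head=2 tape=__ca[c]ab_a   (A,c)→(B,_,left)
state=B head=1 tape=__c[a]_ab_a   (B,a)→(A,a,left)
state=A head=0 tape=__[c]a_ab_a   (A,c)→(B,_,left)
state=B head=-1 tape=_[_]_a_ab_a   (B,_)→(C,c,left)
state=C head=-2 tape=[_]c_a_ab_a   (C,_)→(A,b,right)
state=A head=-1 tape=b[c]_a_ab_a   (A,c)→(B,_,left)
state=B head=-2 tape=[b]__a_ab_a   (B,b)→(C,a,right)
state=C head=-1 tape=a[_]_a_ab_a   (C,_)→(A,b,right)
state=A head=0 tape=ab[_]a_ab_a   (A,_)→(A,_,left)
state=A head=-1 tape=a[b]_a_ab_a   (A,b)→(A,a,left)
state=A head=-2 tape=[a]a_a_ab_a
Cell 0 holds _ when M halts.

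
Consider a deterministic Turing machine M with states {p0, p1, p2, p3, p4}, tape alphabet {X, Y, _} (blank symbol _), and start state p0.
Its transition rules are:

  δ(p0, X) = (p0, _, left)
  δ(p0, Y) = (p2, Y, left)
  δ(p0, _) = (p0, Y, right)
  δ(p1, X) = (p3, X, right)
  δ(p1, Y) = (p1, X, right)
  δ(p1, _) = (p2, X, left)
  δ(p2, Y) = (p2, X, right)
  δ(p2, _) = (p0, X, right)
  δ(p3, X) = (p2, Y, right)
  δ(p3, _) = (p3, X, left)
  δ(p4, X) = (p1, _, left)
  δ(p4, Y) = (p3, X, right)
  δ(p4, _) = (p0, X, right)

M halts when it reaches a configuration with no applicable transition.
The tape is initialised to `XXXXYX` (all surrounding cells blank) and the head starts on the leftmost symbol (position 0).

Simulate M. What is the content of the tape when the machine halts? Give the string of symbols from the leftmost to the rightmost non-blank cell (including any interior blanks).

YYYXXXYX

state=p0 head=0 tape=__[X]XXXYX   (p0,X)→(p0,_,left)
state=p0 head=-1 tape=_[_]_XXXYX   (p0,_)→(p0,Y,right)
state=p0 head=0 tape=_Y[_]XXXYX   (p0,_)→(p0,Y,right)
state=p0 head=1 tape=_YY[X]XXYX   (p0,X)→(p0,_,left)
state=p0 head=0 tape=_Y[Y]_XXYX   (p0,Y)→(p2,Y,left)
state=p2 head=-1 tape=_[Y]Y_XXYX   (p2,Y)→(p2,X,right)
state=p2 head=0 tape=_X[Y]_XXYX   (p2,Y)→(p2,X,right)
state=p2 head=1 tape=_XX[_]XXYX   (p2,_)→(p0,X,right)
state=p0 head=2 tape=_XXX[X]XYX   (p0,X)→(p0,_,left)
state=p0 head=1 tape=_XX[X]_XYX   (p0,X)→(p0,_,left)
state=p0 head=0 tape=_X[X]__XYX   (p0,X)→(p0,_,left)
state=p0 head=-1 tape=_[X]___XYX   (p0,X)→(p0,_,left)
state=p0 head=-2 tape=[_]____XYX   (p0,_)→(p0,Y,right)
state=p0 head=-1 tape=Y[_]___XYX   (p0,_)→(p0,Y,right)
state=p0 head=0 tape=YY[_]__XYX   (p0,_)→(p0,Y,right)
state=p0 head=1 tape=YYY[_]_XYX   (p0,_)→(p0,Y,right)
state=p0 head=2 tape=YYYY[_]XYX   (p0,_)→(p0,Y,right)
state=p0 head=3 tape=YYYYY[X]YX   (p0,X)→(p0,_,left)
state=p0 head=2 tape=YYYY[Y]_YX   (p0,Y)→(p2,Y,left)
state=p2 head=1 tape=YYY[Y]Y_YX   (p2,Y)→(p2,X,right)
state=p2 head=2 tape=YYYX[Y]_YX   (p2,Y)→(p2,X,right)
state=p2 head=3 tape=YYYXX[_]YX   (p2,_)→(p0,X,right)
state=p0 head=4 tape=YYYXXX[Y]X   (p0,Y)→(p2,Y,left)
state=p2 head=3 tape=YYYXX[X]YX
The non-blank tape span at halt is YYYXXXYX.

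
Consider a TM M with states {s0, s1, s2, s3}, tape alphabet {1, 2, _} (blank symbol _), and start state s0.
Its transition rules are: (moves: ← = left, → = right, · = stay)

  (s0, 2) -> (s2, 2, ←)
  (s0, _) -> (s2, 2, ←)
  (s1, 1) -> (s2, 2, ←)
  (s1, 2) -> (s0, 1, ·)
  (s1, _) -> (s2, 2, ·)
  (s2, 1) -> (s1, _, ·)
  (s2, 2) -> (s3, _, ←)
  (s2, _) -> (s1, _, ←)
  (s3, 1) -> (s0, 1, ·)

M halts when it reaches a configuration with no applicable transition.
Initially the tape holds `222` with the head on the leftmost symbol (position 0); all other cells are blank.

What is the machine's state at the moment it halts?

s0 | ___[2]22   read 2 → write 2, move ←, go to s2
s2 | __[_]222   read _ → write _, move ←, go to s1
s1 | _[_]_222   read _ → write 2, move ·, go to s2
s2 | _[2]_222   read 2 → write _, move ←, go to s3
s3 | [_]__222
No transition is defined for (s3, _); M halts in state s3.

s3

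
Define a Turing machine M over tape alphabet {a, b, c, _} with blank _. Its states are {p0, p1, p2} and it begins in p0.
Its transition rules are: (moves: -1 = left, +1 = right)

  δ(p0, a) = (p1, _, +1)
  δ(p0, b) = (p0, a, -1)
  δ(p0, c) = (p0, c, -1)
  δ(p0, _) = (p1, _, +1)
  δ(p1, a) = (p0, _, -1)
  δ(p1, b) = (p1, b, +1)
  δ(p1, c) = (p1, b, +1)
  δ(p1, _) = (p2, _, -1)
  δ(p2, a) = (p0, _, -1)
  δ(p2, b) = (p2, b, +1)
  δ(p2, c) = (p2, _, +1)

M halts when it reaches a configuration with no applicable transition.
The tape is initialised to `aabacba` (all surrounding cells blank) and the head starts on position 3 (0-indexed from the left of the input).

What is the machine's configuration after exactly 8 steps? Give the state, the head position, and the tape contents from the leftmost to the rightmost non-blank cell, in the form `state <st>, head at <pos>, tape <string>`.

state p0, head at 3, tape aab__a

state=p0 head=3 tape=aab[a]cba   (p0,a)→(p1,_,+1)
state=p1 head=4 tape=aab_[c]ba   (p1,c)→(p1,b,+1)
state=p1 head=5 tape=aab_b[b]a   (p1,b)→(p1,b,+1)
state=p1 head=6 tape=aab_bb[a]   (p1,a)→(p0,_,-1)
state=p0 head=5 tape=aab_b[b]_   (p0,b)→(p0,a,-1)
state=p0 head=4 tape=aab_[b]a_   (p0,b)→(p0,a,-1)
state=p0 head=3 tape=aab[_]aa_   (p0,_)→(p1,_,+1)
state=p1 head=4 tape=aab_[a]a_   (p1,a)→(p0,_,-1)
state=p0 head=3 tape=aab[_]_a_
After 8 steps: state p0, head at 3, tape aab__a.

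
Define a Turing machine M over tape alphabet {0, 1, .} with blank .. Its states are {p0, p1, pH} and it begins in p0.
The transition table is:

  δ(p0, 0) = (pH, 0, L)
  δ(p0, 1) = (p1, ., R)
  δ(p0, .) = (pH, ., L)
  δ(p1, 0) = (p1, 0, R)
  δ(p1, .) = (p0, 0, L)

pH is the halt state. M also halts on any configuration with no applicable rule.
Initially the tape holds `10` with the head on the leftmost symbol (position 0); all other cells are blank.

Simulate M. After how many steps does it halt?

4

state=p0 head=0 tape=[1]0.   (p0,1)→(p1,.,R)
state=p1 head=1 tape=.[0].   (p1,0)→(p1,0,R)
state=p1 head=2 tape=.0[.]   (p1,.)→(p0,0,L)
state=p0 head=1 tape=.[0]0   (p0,0)→(pH,0,L)
state=pH head=0 tape=[.]00
M halts after 4 transitions.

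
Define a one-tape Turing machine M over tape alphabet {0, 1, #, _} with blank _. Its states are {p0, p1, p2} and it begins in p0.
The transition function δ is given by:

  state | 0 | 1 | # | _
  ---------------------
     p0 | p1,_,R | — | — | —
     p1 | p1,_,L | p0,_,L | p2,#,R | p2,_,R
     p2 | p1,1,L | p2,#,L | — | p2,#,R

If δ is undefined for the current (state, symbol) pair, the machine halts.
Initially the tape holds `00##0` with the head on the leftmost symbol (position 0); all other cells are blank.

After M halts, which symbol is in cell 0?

_

p0 | [0]0##0   read 0 → write _, move R, go to p1
p1 | _[0]##0   read 0 → write _, move L, go to p1
p1 | [_]_##0   read _ → write _, move R, go to p2
p2 | _[_]##0   read _ → write #, move R, go to p2
p2 | _#[#]#0
Cell 0 holds _ when M halts.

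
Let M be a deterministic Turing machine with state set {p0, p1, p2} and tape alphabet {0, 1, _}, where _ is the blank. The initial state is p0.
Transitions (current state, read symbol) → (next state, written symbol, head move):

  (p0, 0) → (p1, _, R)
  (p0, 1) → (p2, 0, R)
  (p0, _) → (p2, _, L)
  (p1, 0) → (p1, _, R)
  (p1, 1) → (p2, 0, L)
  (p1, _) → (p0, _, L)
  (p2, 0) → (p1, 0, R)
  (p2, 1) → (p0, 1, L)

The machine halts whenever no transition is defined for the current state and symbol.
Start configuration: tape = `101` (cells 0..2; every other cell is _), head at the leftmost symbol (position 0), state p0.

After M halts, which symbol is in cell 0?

state=p0 head=0 tape=_[1]01_   (p0,1)→(p2,0,R)
state=p2 head=1 tape=_0[0]1_   (p2,0)→(p1,0,R)
state=p1 head=2 tape=_00[1]_   (p1,1)→(p2,0,L)
state=p2 head=1 tape=_0[0]0_   (p2,0)→(p1,0,R)
state=p1 head=2 tape=_00[0]_   (p1,0)→(p1,_,R)
state=p1 head=3 tape=_00_[_]   (p1,_)→(p0,_,L)
state=p0 head=2 tape=_00[_]_   (p0,_)→(p2,_,L)
state=p2 head=1 tape=_0[0]__   (p2,0)→(p1,0,R)
state=p1 head=2 tape=_00[_]_   (p1,_)→(p0,_,L)
state=p0 head=1 tape=_0[0]__   (p0,0)→(p1,_,R)
state=p1 head=2 tape=_0_[_]_   (p1,_)→(p0,_,L)
state=p0 head=1 tape=_0[_]__   (p0,_)→(p2,_,L)
state=p2 head=0 tape=_[0]___   (p2,0)→(p1,0,R)
state=p1 head=1 tape=_0[_]__   (p1,_)→(p0,_,L)
state=p0 head=0 tape=_[0]___   (p0,0)→(p1,_,R)
state=p1 head=1 tape=__[_]__   (p1,_)→(p0,_,L)
state=p0 head=0 tape=_[_]___   (p0,_)→(p2,_,L)
state=p2 head=-1 tape=[_]____
Cell 0 holds _ when M halts.

_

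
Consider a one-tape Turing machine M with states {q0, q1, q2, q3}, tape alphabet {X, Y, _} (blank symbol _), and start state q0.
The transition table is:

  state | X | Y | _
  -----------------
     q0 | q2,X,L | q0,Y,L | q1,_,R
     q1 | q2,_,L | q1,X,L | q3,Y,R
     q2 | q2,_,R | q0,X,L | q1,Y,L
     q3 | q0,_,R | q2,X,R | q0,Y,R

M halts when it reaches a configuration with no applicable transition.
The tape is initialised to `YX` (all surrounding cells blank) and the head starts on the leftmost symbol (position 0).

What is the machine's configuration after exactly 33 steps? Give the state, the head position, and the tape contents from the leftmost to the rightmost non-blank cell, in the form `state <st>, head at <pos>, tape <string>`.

state q1, head at -3, tape YYYXYX

q0 | ____[Y]X   read Y → write Y, move L, go to q0
q0 | ___[_]YX   read _ → write _, move R, go to q1
q1 | ____[Y]X   read Y → write X, move L, go to q1
q1 | ___[_]XX   read _ → write Y, move R, go to q3
q3 | ___Y[X]X   read X → write _, move R, go to q0
q0 | ___Y_[X]   read X → write X, move L, go to q2
q2 | ___Y[_]X   read _ → write Y, move L, go to q1
q1 | ___[Y]YX   read Y → write X, move L, go to q1
q1 | __[_]XYX   read _ → write Y, move R, go to q3
q3 | __Y[X]YX   read X → write _, move R, go to q0
q0 | __Y_[Y]X   read Y → write Y, move L, go to q0
q0 | __Y[_]YX   read _ → write _, move R, go to q1
q1 | __Y_[Y]X   read Y → write X, move L, go to q1
q1 | __Y[_]XX   read _ → write Y, move R, go to q3
q3 | __YY[X]X   read X → write _, move R, go to q0
q0 | __YY_[X]   read X → write X, move L, go to q2
q2 | __YY[_]X   read _ → write Y, move L, go to q1
q1 | __Y[Y]YX   read Y → write X, move L, go to q1
q1 | __[Y]XYX   read Y → write X, move L, go to q1
q1 | _[_]XXYX   read _ → write Y, move R, go to q3
q3 | _Y[X]XYX   read X → write _, move R, go to q0
q0 | _Y_[X]YX   read X → write X, move L, go to q2
q2 | _Y[_]XYX   read _ → write Y, move L, go to q1
q1 | _[Y]YXYX   read Y → write X, move L, go to q1
q1 | [_]XYXYX   read _ → write Y, move R, go to q3
q3 | Y[X]YXYX   read X → write _, move R, go to q0
q0 | Y_[Y]XYX   read Y → write Y, move L, go to q0
q0 | Y[_]YXYX   read _ → write _, move R, go to q1
q1 | Y_[Y]XYX   read Y → write X, move L, go to q1
q1 | Y[_]XXYX   read _ → write Y, move R, go to q3
q3 | YY[X]XYX   read X → write _, move R, go to q0
q0 | YY_[X]YX   read X → write X, move L, go to q2
q2 | YY[_]XYX   read _ → write Y, move L, go to q1
q1 | Y[Y]YXYX
After 33 steps: state q1, head at -3, tape YYYXYX.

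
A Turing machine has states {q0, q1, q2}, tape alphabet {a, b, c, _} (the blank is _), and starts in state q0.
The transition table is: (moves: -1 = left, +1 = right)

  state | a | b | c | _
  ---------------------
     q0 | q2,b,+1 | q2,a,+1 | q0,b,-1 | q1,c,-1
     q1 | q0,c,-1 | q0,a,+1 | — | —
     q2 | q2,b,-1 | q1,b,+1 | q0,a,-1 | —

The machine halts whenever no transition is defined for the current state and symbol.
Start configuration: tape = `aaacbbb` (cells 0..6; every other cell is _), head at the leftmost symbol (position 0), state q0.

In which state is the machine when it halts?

q1

state=q0 head=0 tape=[a]aacbbb_   (q0,a)→(q2,b,+1)
state=q2 head=1 tape=b[a]acbbb_   (q2,a)→(q2,b,-1)
state=q2 head=0 tape=[b]bacbbb_   (q2,b)→(q1,b,+1)
state=q1 head=1 tape=b[b]acbbb_   (q1,b)→(q0,a,+1)
state=q0 head=2 tape=ba[a]cbbb_   (q0,a)→(q2,b,+1)
state=q2 head=3 tape=bab[c]bbb_   (q2,c)→(q0,a,-1)
state=q0 head=2 tape=ba[b]abbb_   (q0,b)→(q2,a,+1)
state=q2 head=3 tape=baa[a]bbb_   (q2,a)→(q2,b,-1)
state=q2 head=2 tape=ba[a]bbbb_   (q2,a)→(q2,b,-1)
state=q2 head=1 tape=b[a]bbbbb_   (q2,a)→(q2,b,-1)
state=q2 head=0 tape=[b]bbbbbb_   (q2,b)→(q1,b,+1)
state=q1 head=1 tape=b[b]bbbbb_   (q1,b)→(q0,a,+1)
state=q0 head=2 tape=ba[b]bbbb_   (q0,b)→(q2,a,+1)
state=q2 head=3 tape=baa[b]bbb_   (q2,b)→(q1,b,+1)
state=q1 head=4 tape=baab[b]bb_   (q1,b)→(q0,a,+1)
state=q0 head=5 tape=baaba[b]b_   (q0,b)→(q2,a,+1)
state=q2 head=6 tape=baabaa[b]_   (q2,b)→(q1,b,+1)
state=q1 head=7 tape=baabaab[_]
No transition is defined for (q1, _); M halts in state q1.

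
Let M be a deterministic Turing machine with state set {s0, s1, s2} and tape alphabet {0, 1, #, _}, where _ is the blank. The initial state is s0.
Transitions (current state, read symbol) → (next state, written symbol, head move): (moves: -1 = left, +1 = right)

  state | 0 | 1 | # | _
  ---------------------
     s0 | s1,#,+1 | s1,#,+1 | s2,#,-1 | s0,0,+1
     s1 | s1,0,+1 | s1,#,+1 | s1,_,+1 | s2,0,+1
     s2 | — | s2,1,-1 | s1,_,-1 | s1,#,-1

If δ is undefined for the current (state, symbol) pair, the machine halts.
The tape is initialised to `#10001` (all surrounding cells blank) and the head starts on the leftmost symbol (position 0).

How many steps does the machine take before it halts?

10

state=s0 head=0 tape=__[#]10001   (s0,#)→(s2,#,-1)
state=s2 head=-1 tape=_[_]#10001   (s2,_)→(s1,#,-1)
state=s1 head=-2 tape=[_]##10001   (s1,_)→(s2,0,+1)
state=s2 head=-1 tape=0[#]#10001   (s2,#)→(s1,_,-1)
state=s1 head=-2 tape=[0]_#10001   (s1,0)→(s1,0,+1)
state=s1 head=-1 tape=0[_]#10001   (s1,_)→(s2,0,+1)
state=s2 head=0 tape=00[#]10001   (s2,#)→(s1,_,-1)
state=s1 head=-1 tape=0[0]_10001   (s1,0)→(s1,0,+1)
state=s1 head=0 tape=00[_]10001   (s1,_)→(s2,0,+1)
state=s2 head=1 tape=000[1]0001   (s2,1)→(s2,1,-1)
state=s2 head=0 tape=00[0]10001
M halts after 10 transitions.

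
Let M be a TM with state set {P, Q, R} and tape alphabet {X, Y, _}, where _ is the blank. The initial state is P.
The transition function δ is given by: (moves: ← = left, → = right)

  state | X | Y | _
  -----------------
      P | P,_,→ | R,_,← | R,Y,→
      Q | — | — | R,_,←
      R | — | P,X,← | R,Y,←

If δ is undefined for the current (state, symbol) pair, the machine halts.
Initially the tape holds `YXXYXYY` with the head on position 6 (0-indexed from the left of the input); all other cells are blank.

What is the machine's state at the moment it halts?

state=P head=6 tape=YXXYXY[Y]_   (P,Y)→(R,_,←)
state=R head=5 tape=YXXYX[Y]__   (R,Y)→(P,X,←)
state=P head=4 tape=YXXY[X]X__   (P,X)→(P,_,→)
state=P head=5 tape=YXXY_[X]__   (P,X)→(P,_,→)
state=P head=6 tape=YXXY__[_]_   (P,_)→(R,Y,→)
state=R head=7 tape=YXXY__Y[_]   (R,_)→(R,Y,←)
state=R head=6 tape=YXXY__[Y]Y   (R,Y)→(P,X,←)
state=P head=5 tape=YXXY_[_]XY   (P,_)→(R,Y,→)
state=R head=6 tape=YXXY_Y[X]Y
No transition is defined for (R, X); M halts in state R.

R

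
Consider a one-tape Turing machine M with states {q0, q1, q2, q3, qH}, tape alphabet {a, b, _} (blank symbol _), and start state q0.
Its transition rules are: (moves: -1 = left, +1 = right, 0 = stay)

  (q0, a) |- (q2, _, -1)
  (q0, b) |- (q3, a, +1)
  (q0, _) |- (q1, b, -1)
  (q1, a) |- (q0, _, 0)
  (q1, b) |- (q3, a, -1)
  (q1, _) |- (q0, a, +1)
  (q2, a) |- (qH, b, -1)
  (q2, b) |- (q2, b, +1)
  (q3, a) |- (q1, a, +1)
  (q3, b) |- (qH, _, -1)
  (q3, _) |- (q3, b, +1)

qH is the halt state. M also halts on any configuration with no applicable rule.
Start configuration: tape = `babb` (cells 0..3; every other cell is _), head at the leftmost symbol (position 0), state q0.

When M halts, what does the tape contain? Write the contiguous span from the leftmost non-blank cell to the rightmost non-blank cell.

aa_bb

state=q0 head=0 tape=_[b]abb   (q0,b)→(q3,a,+1)
state=q3 head=1 tape=_a[a]bb   (q3,a)→(q1,a,+1)
state=q1 head=2 tape=_aa[b]b   (q1,b)→(q3,a,-1)
state=q3 head=1 tape=_a[a]ab   (q3,a)→(q1,a,+1)
state=q1 head=2 tape=_aa[a]b   (q1,a)→(q0,_,0)
state=q0 head=2 tape=_aa[_]b   (q0,_)→(q1,b,-1)
state=q1 head=1 tape=_a[a]bb   (q1,a)→(q0,_,0)
state=q0 head=1 tape=_a[_]bb   (q0,_)→(q1,b,-1)
state=q1 head=0 tape=_[a]bbb   (q1,a)→(q0,_,0)
state=q0 head=0 tape=_[_]bbb   (q0,_)→(q1,b,-1)
state=q1 head=-1 tape=[_]bbbb   (q1,_)→(q0,a,+1)
state=q0 head=0 tape=a[b]bbb   (q0,b)→(q3,a,+1)
state=q3 head=1 tape=aa[b]bb   (q3,b)→(qH,_,-1)
state=qH head=0 tape=a[a]_bb
The non-blank tape span at halt is aa_bb.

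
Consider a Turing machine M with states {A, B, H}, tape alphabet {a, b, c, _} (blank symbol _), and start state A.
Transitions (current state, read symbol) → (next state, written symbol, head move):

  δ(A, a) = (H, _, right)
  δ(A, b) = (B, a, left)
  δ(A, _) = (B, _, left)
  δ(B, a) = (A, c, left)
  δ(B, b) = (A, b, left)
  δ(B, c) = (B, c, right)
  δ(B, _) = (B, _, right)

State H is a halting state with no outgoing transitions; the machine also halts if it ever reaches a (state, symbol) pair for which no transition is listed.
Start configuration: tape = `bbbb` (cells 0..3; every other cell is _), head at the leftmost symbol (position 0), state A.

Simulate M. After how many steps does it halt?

state=A head=0 tape=__[b]bbb   (A,b)→(B,a,left)
state=B head=-1 tape=_[_]abbb   (B,_)→(B,_,right)
state=B head=0 tape=__[a]bbb   (B,a)→(A,c,left)
state=A head=-1 tape=_[_]cbbb   (A,_)→(B,_,left)
state=B head=-2 tape=[_]_cbbb   (B,_)→(B,_,right)
state=B head=-1 tape=_[_]cbbb   (B,_)→(B,_,right)
state=B head=0 tape=__[c]bbb   (B,c)→(B,c,right)
state=B head=1 tape=__c[b]bb   (B,b)→(A,b,left)
state=A head=0 tape=__[c]bbb
M halts after 8 transitions.

8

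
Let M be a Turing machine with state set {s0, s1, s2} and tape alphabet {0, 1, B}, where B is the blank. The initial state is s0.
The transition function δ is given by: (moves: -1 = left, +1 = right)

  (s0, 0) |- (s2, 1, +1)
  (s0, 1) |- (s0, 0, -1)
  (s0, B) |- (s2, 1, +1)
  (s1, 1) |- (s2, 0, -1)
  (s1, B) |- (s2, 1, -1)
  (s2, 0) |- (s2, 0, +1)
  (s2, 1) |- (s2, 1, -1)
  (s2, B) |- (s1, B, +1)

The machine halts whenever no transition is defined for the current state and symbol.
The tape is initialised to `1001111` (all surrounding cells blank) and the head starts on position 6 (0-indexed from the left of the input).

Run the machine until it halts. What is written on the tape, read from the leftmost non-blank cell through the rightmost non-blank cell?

1010000B0

s0 | 100111[1]BB   read 1 → write 0, move -1, go to s0
s0 | 10011[1]0BB   read 1 → write 0, move -1, go to s0
s0 | 1001[1]00BB   read 1 → write 0, move -1, go to s0
s0 | 100[1]000BB   read 1 → write 0, move -1, go to s0
s0 | 10[0]0000BB   read 0 → write 1, move +1, go to s2
s2 | 101[0]000BB   read 0 → write 0, move +1, go to s2
s2 | 1010[0]00BB   read 0 → write 0, move +1, go to s2
s2 | 10100[0]0BB   read 0 → write 0, move +1, go to s2
s2 | 101000[0]BB   read 0 → write 0, move +1, go to s2
s2 | 1010000[B]B   read B → write B, move +1, go to s1
s1 | 1010000B[B]   read B → write 1, move -1, go to s2
s2 | 1010000[B]1   read B → write B, move +1, go to s1
s1 | 1010000B[1]   read 1 → write 0, move -1, go to s2
s2 | 1010000[B]0   read B → write B, move +1, go to s1
s1 | 1010000B[0]
The non-blank tape span at halt is 1010000B0.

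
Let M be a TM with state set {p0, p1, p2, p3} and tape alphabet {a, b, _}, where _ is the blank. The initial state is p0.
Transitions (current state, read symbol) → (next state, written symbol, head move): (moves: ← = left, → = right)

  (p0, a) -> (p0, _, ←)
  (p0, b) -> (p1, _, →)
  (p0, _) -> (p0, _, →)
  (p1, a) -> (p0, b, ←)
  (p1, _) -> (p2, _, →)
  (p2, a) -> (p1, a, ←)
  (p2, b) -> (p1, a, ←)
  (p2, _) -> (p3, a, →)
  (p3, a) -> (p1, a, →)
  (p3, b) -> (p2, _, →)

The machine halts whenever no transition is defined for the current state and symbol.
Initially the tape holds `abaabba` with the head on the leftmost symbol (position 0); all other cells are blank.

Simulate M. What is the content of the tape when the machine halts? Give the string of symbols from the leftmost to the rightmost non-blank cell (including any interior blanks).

p0 | _[a]baabba   read a → write _, move ←, go to p0
p0 | [_]_baabba   read _ → write _, move →, go to p0
p0 | _[_]baabba   read _ → write _, move →, go to p0
p0 | __[b]aabba   read b → write _, move →, go to p1
p1 | ___[a]abba   read a → write b, move ←, go to p0
p0 | __[_]babba   read _ → write _, move →, go to p0
p0 | ___[b]abba   read b → write _, move →, go to p1
p1 | ____[a]bba   read a → write b, move ←, go to p0
p0 | ___[_]bbba   read _ → write _, move →, go to p0
p0 | ____[b]bba   read b → write _, move →, go to p1
p1 | _____[b]ba
The non-blank tape span at halt is bba.

bba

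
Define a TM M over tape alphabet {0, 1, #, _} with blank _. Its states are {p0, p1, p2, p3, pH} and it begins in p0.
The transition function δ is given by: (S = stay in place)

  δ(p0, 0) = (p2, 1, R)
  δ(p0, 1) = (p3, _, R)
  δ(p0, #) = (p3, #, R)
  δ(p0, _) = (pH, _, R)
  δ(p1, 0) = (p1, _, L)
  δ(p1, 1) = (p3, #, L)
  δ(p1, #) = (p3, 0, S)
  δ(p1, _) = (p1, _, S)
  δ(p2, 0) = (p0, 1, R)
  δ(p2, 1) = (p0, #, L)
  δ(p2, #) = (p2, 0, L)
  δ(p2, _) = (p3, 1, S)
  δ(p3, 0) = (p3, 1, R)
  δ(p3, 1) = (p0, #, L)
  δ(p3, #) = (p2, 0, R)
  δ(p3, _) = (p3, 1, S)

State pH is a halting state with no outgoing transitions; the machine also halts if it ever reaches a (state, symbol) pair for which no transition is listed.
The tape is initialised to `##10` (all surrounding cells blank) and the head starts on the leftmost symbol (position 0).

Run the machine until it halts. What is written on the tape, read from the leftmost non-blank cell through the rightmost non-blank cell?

p0 | [#]#10__   read # → write #, move R, go to p3
p3 | #[#]10__   read # → write 0, move R, go to p2
p2 | #0[1]0__   read 1 → write #, move L, go to p0
p0 | #[0]#0__   read 0 → write 1, move R, go to p2
p2 | #1[#]0__   read # → write 0, move L, go to p2
p2 | #[1]00__   read 1 → write #, move L, go to p0
p0 | [#]#00__   read # → write #, move R, go to p3
p3 | #[#]00__   read # → write 0, move R, go to p2
p2 | #0[0]0__   read 0 → write 1, move R, go to p0
p0 | #01[0]__   read 0 → write 1, move R, go to p2
p2 | #011[_]_   read _ → write 1, move S, go to p3
p3 | #011[1]_   read 1 → write #, move L, go to p0
p0 | #01[1]#_   read 1 → write _, move R, go to p3
p3 | #01_[#]_   read # → write 0, move R, go to p2
p2 | #01_0[_]   read _ → write 1, move S, go to p3
p3 | #01_0[1]   read 1 → write #, move L, go to p0
p0 | #01_[0]#   read 0 → write 1, move R, go to p2
p2 | #01_1[#]   read # → write 0, move L, go to p2
p2 | #01_[1]0   read 1 → write #, move L, go to p0
p0 | #01[_]#0   read _ → write _, move R, go to pH
pH | #01_[#]0
The non-blank tape span at halt is #01_#0.

#01_#0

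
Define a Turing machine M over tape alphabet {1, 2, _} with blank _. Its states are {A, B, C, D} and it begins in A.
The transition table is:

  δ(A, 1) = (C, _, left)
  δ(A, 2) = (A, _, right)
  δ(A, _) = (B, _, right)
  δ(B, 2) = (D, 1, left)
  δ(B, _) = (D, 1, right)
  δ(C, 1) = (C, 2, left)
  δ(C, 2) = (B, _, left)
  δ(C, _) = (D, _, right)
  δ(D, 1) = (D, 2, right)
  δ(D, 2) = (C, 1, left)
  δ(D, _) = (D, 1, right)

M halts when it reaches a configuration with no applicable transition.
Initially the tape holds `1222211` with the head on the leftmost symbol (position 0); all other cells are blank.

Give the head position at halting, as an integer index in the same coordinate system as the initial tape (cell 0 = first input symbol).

1

A | _[1]222211   read 1 → write _, move left, go to C
C | [_]_222211   read _ → write _, move right, go to D
D | _[_]222211   read _ → write 1, move right, go to D
D | _1[2]22211   read 2 → write 1, move left, go to C
C | _[1]122211   read 1 → write 2, move left, go to C
C | [_]2122211   read _ → write _, move right, go to D
D | _[2]122211   read 2 → write 1, move left, go to C
C | [_]1122211   read _ → write _, move right, go to D
D | _[1]122211   read 1 → write 2, move right, go to D
D | _2[1]22211   read 1 → write 2, move right, go to D
D | _22[2]2211   read 2 → write 1, move left, go to C
C | _2[2]12211   read 2 → write _, move left, go to B
B | _[2]_12211   read 2 → write 1, move left, go to D
D | [_]1_12211   read _ → write 1, move right, go to D
D | 1[1]_12211   read 1 → write 2, move right, go to D
D | 12[_]12211   read _ → write 1, move right, go to D
D | 121[1]2211   read 1 → write 2, move right, go to D
D | 1212[2]211   read 2 → write 1, move left, go to C
C | 121[2]1211   read 2 → write _, move left, go to B
B | 12[1]_1211
At halt the head is at cell 1.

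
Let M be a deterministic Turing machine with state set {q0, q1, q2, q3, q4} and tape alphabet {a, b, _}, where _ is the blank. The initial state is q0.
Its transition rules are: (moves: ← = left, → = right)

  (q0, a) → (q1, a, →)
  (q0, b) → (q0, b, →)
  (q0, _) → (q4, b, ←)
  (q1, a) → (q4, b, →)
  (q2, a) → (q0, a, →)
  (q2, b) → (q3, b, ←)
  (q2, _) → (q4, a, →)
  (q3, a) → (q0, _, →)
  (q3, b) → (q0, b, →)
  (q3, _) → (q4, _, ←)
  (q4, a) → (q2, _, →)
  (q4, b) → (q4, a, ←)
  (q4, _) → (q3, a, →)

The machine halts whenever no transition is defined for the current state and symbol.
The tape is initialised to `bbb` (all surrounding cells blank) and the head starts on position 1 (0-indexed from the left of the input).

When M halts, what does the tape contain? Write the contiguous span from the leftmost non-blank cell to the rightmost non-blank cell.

q0 | _b[b]b__   read b → write b, move →, go to q0
q0 | _bb[b]__   read b → write b, move →, go to q0
q0 | _bbb[_]_   read _ → write b, move ←, go to q4
q4 | _bb[b]b_   read b → write a, move ←, go to q4
q4 | _b[b]ab_   read b → write a, move ←, go to q4
q4 | _[b]aab_   read b → write a, move ←, go to q4
q4 | [_]aaab_   read _ → write a, move →, go to q3
q3 | a[a]aab_   read a → write _, move →, go to q0
q0 | a_[a]ab_   read a → write a, move →, go to q1
q1 | a_a[a]b_   read a → write b, move →, go to q4
q4 | a_ab[b]_   read b → write a, move ←, go to q4
q4 | a_a[b]a_   read b → write a, move ←, go to q4
q4 | a_[a]aa_   read a → write _, move →, go to q2
q2 | a__[a]a_   read a → write a, move →, go to q0
q0 | a__a[a]_   read a → write a, move →, go to q1
q1 | a__aa[_]
The non-blank tape span at halt is a__aa.

a__aa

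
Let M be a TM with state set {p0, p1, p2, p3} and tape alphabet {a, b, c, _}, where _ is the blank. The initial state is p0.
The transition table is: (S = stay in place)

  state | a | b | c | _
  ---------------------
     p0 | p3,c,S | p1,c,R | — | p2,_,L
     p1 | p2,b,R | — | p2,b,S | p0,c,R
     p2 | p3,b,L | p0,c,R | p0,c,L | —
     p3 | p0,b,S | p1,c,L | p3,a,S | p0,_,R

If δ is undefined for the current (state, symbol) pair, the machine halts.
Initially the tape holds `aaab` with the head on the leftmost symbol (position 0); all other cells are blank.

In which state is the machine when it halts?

p0

p0 | [a]aab   read a → write c, move S, go to p3
p3 | [c]aab   read c → write a, move S, go to p3
p3 | [a]aab   read a → write b, move S, go to p0
p0 | [b]aab   read b → write c, move R, go to p1
p1 | c[a]ab   read a → write b, move R, go to p2
p2 | cb[a]b   read a → write b, move L, go to p3
p3 | c[b]bb   read b → write c, move L, go to p1
p1 | [c]cbb   read c → write b, move S, go to p2
p2 | [b]cbb   read b → write c, move R, go to p0
p0 | c[c]bb
No transition is defined for (p0, c); M halts in state p0.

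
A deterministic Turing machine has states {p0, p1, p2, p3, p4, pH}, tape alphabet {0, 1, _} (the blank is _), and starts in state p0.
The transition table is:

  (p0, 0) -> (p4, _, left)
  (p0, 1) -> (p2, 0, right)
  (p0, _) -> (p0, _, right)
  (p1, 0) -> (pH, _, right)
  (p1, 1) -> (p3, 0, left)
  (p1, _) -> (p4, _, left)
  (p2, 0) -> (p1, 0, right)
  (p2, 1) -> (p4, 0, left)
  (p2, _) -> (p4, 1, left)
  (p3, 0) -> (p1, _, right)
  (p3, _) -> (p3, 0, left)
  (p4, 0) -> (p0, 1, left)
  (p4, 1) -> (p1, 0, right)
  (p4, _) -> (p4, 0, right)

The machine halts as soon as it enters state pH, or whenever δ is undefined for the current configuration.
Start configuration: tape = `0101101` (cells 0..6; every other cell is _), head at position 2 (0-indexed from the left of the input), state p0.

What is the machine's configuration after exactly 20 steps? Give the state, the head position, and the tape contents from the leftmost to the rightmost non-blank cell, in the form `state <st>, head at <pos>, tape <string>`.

state p0, head at -2, tape 101_1101

p0 | __01[0]1101   read 0 → write _, move left, go to p4
p4 | __0[1]_1101   read 1 → write 0, move right, go to p1
p1 | __00[_]1101   read _ → write _, move left, go to p4
p4 | __0[0]_1101   read 0 → write 1, move left, go to p0
p0 | __[0]1_1101   read 0 → write _, move left, go to p4
p4 | _[_]_1_1101   read _ → write 0, move right, go to p4
p4 | _0[_]1_1101   read _ → write 0, move right, go to p4
p4 | _00[1]_1101   read 1 → write 0, move right, go to p1
p1 | _000[_]1101   read _ → write _, move left, go to p4
p4 | _00[0]_1101   read 0 → write 1, move left, go to p0
p0 | _0[0]1_1101   read 0 → write _, move left, go to p4
p4 | _[0]_1_1101   read 0 → write 1, move left, go to p0
p0 | [_]1_1_1101   read _ → write _, move right, go to p0
p0 | _[1]_1_1101   read 1 → write 0, move right, go to p2
p2 | _0[_]1_1101   read _ → write 1, move left, go to p4
p4 | _[0]11_1101   read 0 → write 1, move left, go to p0
p0 | [_]111_1101   read _ → write _, move right, go to p0
p0 | _[1]11_1101   read 1 → write 0, move right, go to p2
p2 | _0[1]1_1101   read 1 → write 0, move left, go to p4
p4 | _[0]01_1101   read 0 → write 1, move left, go to p0
p0 | [_]101_1101
After 20 steps: state p0, head at -2, tape 101_1101.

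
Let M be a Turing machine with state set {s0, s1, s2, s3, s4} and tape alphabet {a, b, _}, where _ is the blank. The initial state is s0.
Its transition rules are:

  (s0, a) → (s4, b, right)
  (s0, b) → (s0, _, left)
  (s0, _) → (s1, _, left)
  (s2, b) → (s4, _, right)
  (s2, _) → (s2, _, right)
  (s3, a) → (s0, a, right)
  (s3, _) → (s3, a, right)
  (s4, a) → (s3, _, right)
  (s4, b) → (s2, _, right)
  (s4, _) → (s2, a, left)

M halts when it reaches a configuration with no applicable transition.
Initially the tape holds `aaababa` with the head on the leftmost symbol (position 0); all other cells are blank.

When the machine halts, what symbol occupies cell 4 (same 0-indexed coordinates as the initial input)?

state=s0 head=0 tape=[a]aababa_   (s0,a)→(s4,b,right)
state=s4 head=1 tape=b[a]ababa_   (s4,a)→(s3,_,right)
state=s3 head=2 tape=b_[a]baba_   (s3,a)→(s0,a,right)
state=s0 head=3 tape=b_a[b]aba_   (s0,b)→(s0,_,left)
state=s0 head=2 tape=b_[a]_aba_   (s0,a)→(s4,b,right)
state=s4 head=3 tape=b_b[_]aba_   (s4,_)→(s2,a,left)
state=s2 head=2 tape=b_[b]aaba_   (s2,b)→(s4,_,right)
state=s4 head=3 tape=b__[a]aba_   (s4,a)→(s3,_,right)
state=s3 head=4 tape=b___[a]ba_   (s3,a)→(s0,a,right)
state=s0 head=5 tape=b___a[b]a_   (s0,b)→(s0,_,left)
state=s0 head=4 tape=b___[a]_a_   (s0,a)→(s4,b,right)
state=s4 head=5 tape=b___b[_]a_   (s4,_)→(s2,a,left)
state=s2 head=4 tape=b___[b]aa_   (s2,b)→(s4,_,right)
state=s4 head=5 tape=b____[a]a_   (s4,a)→(s3,_,right)
state=s3 head=6 tape=b_____[a]_   (s3,a)→(s0,a,right)
state=s0 head=7 tape=b_____a[_]   (s0,_)→(s1,_,left)
state=s1 head=6 tape=b_____[a]_
Cell 4 holds _ when M halts.

_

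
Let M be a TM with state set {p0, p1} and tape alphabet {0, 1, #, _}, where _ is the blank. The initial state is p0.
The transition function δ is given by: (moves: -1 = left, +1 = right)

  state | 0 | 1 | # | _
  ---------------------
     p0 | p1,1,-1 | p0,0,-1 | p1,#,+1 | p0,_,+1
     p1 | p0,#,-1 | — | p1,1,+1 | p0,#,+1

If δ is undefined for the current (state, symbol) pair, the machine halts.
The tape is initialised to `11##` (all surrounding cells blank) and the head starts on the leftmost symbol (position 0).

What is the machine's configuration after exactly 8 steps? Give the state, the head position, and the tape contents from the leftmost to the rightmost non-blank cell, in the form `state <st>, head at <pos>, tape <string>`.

state p1, head at 0, tape ##1##

p0 | _[1]1##   read 1 → write 0, move -1, go to p0
p0 | [_]01##   read _ → write _, move +1, go to p0
p0 | _[0]1##   read 0 → write 1, move -1, go to p1
p1 | [_]11##   read _ → write #, move +1, go to p0
p0 | #[1]1##   read 1 → write 0, move -1, go to p0
p0 | [#]01##   read # → write #, move +1, go to p1
p1 | #[0]1##   read 0 → write #, move -1, go to p0
p0 | [#]#1##   read # → write #, move +1, go to p1
p1 | #[#]1##
After 8 steps: state p1, head at 0, tape ##1##.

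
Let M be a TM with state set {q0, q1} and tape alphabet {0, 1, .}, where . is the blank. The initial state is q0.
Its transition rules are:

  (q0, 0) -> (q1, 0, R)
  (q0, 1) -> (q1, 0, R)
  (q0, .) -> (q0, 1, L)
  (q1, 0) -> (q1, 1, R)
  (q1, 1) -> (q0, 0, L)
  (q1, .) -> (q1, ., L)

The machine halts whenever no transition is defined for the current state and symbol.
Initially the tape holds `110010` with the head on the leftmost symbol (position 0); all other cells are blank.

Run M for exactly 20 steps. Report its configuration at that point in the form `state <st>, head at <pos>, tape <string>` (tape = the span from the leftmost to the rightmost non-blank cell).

state q0, head at 4, tape 011000

state=q0 head=0 tape=[1]10010.   (q0,1)→(q1,0,R)
state=q1 head=1 tape=0[1]0010.   (q1,1)→(q0,0,L)
state=q0 head=0 tape=[0]00010.   (q0,0)→(q1,0,R)
state=q1 head=1 tape=0[0]0010.   (q1,0)→(q1,1,R)
state=q1 head=2 tape=01[0]010.   (q1,0)→(q1,1,R)
state=q1 head=3 tape=011[0]10.   (q1,0)→(q1,1,R)
state=q1 head=4 tape=0111[1]0.   (q1,1)→(q0,0,L)
state=q0 head=3 tape=011[1]00.   (q0,1)→(q1,0,R)
state=q1 head=4 tape=0110[0]0.   (q1,0)→(q1,1,R)
state=q1 head=5 tape=01101[0].   (q1,0)→(q1,1,R)
state=q1 head=6 tape=011011[.]   (q1,.)→(q1,.,L)
state=q1 head=5 tape=01101[1].   (q1,1)→(q0,0,L)
state=q0 head=4 tape=0110[1]0.   (q0,1)→(q1,0,R)
state=q1 head=5 tape=01100[0].   (q1,0)→(q1,1,R)
state=q1 head=6 tape=011001[.]   (q1,.)→(q1,.,L)
state=q1 head=5 tape=01100[1].   (q1,1)→(q0,0,L)
state=q0 head=4 tape=0110[0]0.   (q0,0)→(q1,0,R)
state=q1 head=5 tape=01100[0].   (q1,0)→(q1,1,R)
state=q1 head=6 tape=011001[.]   (q1,.)→(q1,.,L)
state=q1 head=5 tape=01100[1].   (q1,1)→(q0,0,L)
state=q0 head=4 tape=0110[0]0.
After 20 steps: state q0, head at 4, tape 011000.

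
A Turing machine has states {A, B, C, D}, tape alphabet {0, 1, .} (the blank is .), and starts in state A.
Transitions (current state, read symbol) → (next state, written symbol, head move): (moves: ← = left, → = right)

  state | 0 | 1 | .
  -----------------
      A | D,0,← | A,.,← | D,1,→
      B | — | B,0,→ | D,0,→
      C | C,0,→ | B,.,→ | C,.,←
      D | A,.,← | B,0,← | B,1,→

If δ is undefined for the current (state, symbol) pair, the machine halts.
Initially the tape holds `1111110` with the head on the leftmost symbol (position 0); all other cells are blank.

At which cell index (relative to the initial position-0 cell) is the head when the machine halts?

state=A head=0 tape=.[1]111110   (A,1)→(A,.,←)
state=A head=-1 tape=[.].111110   (A,.)→(D,1,→)
state=D head=0 tape=1[.]111110   (D,.)→(B,1,→)
state=B head=1 tape=11[1]11110   (B,1)→(B,0,→)
state=B head=2 tape=110[1]1110   (B,1)→(B,0,→)
state=B head=3 tape=1100[1]110   (B,1)→(B,0,→)
state=B head=4 tape=11000[1]10   (B,1)→(B,0,→)
state=B head=5 tape=110000[1]0   (B,1)→(B,0,→)
state=B head=6 tape=1100000[0]
At halt the head is at cell 6.

6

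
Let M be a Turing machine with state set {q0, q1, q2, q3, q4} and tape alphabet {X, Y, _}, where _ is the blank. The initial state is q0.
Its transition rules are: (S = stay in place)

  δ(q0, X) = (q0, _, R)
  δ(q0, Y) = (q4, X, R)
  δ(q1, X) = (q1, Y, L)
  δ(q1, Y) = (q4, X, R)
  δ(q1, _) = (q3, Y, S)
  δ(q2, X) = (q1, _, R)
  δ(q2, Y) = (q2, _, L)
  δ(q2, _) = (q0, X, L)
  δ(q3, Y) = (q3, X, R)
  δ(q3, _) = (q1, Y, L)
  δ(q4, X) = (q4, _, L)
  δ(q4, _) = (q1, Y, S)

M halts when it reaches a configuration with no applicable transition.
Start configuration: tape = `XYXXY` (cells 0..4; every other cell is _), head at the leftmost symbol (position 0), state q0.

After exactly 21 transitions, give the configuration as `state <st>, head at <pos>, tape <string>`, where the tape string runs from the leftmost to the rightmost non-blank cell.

state q1, head at 2, tape XXXY_Y

state=q0 head=0 tape=_[X]YXXY   (q0,X)→(q0,_,R)
state=q0 head=1 tape=__[Y]XXY   (q0,Y)→(q4,X,R)
state=q4 head=2 tape=__X[X]XY   (q4,X)→(q4,_,L)
state=q4 head=1 tape=__[X]_XY   (q4,X)→(q4,_,L)
state=q4 head=0 tape=_[_]__XY   (q4,_)→(q1,Y,S)
state=q1 head=0 tape=_[Y]__XY   (q1,Y)→(q4,X,R)
state=q4 head=1 tape=_X[_]_XY   (q4,_)→(q1,Y,S)
state=q1 head=1 tape=_X[Y]_XY   (q1,Y)→(q4,X,R)
state=q4 head=2 tape=_XX[_]XY   (q4,_)→(q1,Y,S)
state=q1 head=2 tape=_XX[Y]XY   (q1,Y)→(q4,X,R)
state=q4 head=3 tape=_XXX[X]Y   (q4,X)→(q4,_,L)
state=q4 head=2 tape=_XX[X]_Y   (q4,X)→(q4,_,L)
state=q4 head=1 tape=_X[X]__Y   (q4,X)→(q4,_,L)
state=q4 head=0 tape=_[X]___Y   (q4,X)→(q4,_,L)
state=q4 head=-1 tape=[_]____Y   (q4,_)→(q1,Y,S)
state=q1 head=-1 tape=[Y]____Y   (q1,Y)→(q4,X,R)
state=q4 head=0 tape=X[_]___Y   (q4,_)→(q1,Y,S)
state=q1 head=0 tape=X[Y]___Y   (q1,Y)→(q4,X,R)
state=q4 head=1 tape=XX[_]__Y   (q4,_)→(q1,Y,S)
state=q1 head=1 tape=XX[Y]__Y   (q1,Y)→(q4,X,R)
state=q4 head=2 tape=XXX[_]_Y   (q4,_)→(q1,Y,S)
state=q1 head=2 tape=XXX[Y]_Y
After 21 steps: state q1, head at 2, tape XXXY_Y.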